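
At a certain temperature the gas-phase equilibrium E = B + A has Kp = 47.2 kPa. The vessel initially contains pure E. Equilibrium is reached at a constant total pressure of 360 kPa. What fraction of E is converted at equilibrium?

X = 0.340

Take 1 mol E as basis and let X be its fractional conversion, so ξ = X.
Moles: n_E = 1 − X; n_B = X; n_A = X.
Total moles n_T = 1 + X.
y_i = n_i/n_T, p_i = y_i·P. Kp = p_B p_A / (p_E).
Substituting and setting equal to 47.2 kPa gives a polynomial in X; the root in (0,1) is X = 0.340.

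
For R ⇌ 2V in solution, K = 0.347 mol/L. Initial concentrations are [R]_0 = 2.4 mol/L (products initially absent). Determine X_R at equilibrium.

Let X = conversion of R; extent ξ = 2.4·X mol/L.
Concentrations: [R] = 2.4 − 2.4X; [V] = 4.8X.
K = [V]^2 / ([R]).
Equating to 0.347 mol/L: the physical root is X = 0.173.

X = 0.173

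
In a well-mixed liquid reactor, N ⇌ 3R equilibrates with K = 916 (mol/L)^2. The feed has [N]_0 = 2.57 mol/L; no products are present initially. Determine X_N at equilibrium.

Let X = conversion of N; extent ξ = 2.57·X mol/L.
Concentrations: [N] = 2.57 − 2.57X; [R] = 7.71X.
K = [R]^3 / ([N]).
Setting equal to 916 and solving for X on (0,1) gives X = 0.871.

X = 0.871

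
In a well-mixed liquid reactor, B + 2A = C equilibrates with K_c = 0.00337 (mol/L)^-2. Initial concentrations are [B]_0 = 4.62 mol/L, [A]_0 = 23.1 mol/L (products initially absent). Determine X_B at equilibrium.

X = 0.528

Let X = conversion of B; extent ξ = 4.62·X mol/L.
Concentrations: [B] = 4.62 − 4.62X; [A] = 23.1 − 9.24X; [C] = 4.62X.
K_c = [C] / ([B] [A]^2).
This equals 0.00337 at X = 0.528 (the root in 0 < X < 1).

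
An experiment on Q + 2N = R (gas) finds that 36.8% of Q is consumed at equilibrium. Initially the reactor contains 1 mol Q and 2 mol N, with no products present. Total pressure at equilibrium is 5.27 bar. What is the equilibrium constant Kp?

Kp = 0.0673 bar^-2

Let X = conversion of Q (basis 1 mol Q); extent of reaction ξ = X.
At extent ξ: n_Q = 1 − X; n_N = 2 − 2X; n_R = X.
Total moles n_T = 3 − 2X.
At X = 0.368: n_Q = 0.632, n_N = 1.26, n_R = 0.368, n_T = 2.26.
p_i = (n_i/n_T)·P. Kp = p_R / (p_Q p_N^2) = 0.0673 bar^-2.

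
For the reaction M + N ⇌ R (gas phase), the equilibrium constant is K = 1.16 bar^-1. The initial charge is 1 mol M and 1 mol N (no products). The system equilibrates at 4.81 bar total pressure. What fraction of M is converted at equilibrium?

Let X = conversion of M (basis 1 mol M); extent of reaction ξ = X.
Moles: n_M = 1 − X; n_N = 1 − X; n_R = X.
Summing: n_T = 2 − X.
With p_i = (n_i/n_T)P, K = p_R / (p_M p_N).
Setting this equal to 1.16 bar^-1 and taking the physical root (0 < X < 1) gives X = 0.610.

X = 0.610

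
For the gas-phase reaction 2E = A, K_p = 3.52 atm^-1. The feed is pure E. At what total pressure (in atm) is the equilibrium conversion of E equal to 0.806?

P = 1.82 atm

Let X = conversion of E (basis 1 mol E); extent of reaction ξ = 0.5X.
Species balance: n_E = 1 − X; n_A = 0.5X.
Summing: n_T = 1 − 0.5X.
K_p = p_A / (p_E^2) with p_i = (n_i/n_T)·P.
At X = 0.806: the mole-fraction product g(X) = Π y_i^ν_i = 6.393. Since K_p = g(X)·P^{-1}, P = (g/K_p)^(1/1) = (6.393/3.52)^(1/1) = 1.82 atm.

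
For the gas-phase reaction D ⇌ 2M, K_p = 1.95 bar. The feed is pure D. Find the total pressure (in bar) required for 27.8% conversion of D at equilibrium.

Let X = conversion of D (basis 1 mol D); extent of reaction ξ = X.
Moles: n_D = 1 − X; n_M = 2X.
Summing: n_T = 1 + X.
K_p = p_M^2 / (p_D) with p_i = (n_i/n_T)·P.
At X = 0.278: the mole-fraction product g(X) = Π y_i^ν_i = 0.335. Since K_p = g(X)·P^{1}, P = (K_p/g)^(1/1) = (1.95/0.335)^(1/1) = 5.82 bar.

P = 5.82 bar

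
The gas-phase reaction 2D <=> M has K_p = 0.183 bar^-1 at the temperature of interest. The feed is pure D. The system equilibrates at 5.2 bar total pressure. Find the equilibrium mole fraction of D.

y_D = 0.626

Take 1 mol D as basis and let X be its fractional conversion, so ξ = 0.5X.
Moles: n_D = 1 − X; n_M = 0.5X.
n_T = Σnᵢ = 1 − 0.5X.
With p_i = (n_i/n_T)P, K_p = p_M / (p_D^2).
Setting this equal to 0.183 bar^-1 and taking the physical root (0 < X < 1) gives X = 0.544.
Then n_D = 0.456, n_T = 0.728, so y_D = 0.626.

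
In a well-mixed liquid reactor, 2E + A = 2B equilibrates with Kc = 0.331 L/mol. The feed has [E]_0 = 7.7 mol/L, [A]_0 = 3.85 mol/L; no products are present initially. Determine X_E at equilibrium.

Let X = conversion of E; extent ξ = 7.7X/2 mol/L.
Concentrations: [E] = 7.7 − 7.7X; [A] = 3.85 − 3.85X; [B] = 7.7X.
Kc = [B]^2 / ([E]^2 [A]).
Solving Kc = 0.331 for X ∈ (0,1): X = 0.455.

X = 0.455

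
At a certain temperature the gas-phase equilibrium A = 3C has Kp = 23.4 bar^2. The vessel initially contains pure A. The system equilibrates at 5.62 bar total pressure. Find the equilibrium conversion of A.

Take 1 mol A as basis and let X be its fractional conversion, so ξ = X.
Species balance: n_A = 1 − X; n_C = 3X.
Summing: n_T = 1 + 2X.
Mole fractions y_i = n_i/n_T; Kp = p_C^3 / (p_A) with p_i = y_i·P.
Substituting and setting equal to 23.4 bar^2 gives a polynomial in X; the root in (0,1) is X = 0.374.

X = 0.374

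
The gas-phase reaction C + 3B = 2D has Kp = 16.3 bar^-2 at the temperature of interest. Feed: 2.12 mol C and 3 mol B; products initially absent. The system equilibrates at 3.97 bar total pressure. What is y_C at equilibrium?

Take 3 mol B as basis and let X be its fractional conversion, so ξ = X.
Moles: n_C = 2.12 − X; n_B = 3 − 3X; n_D = 2X.
Summing: n_T = 5.12 − 2X.
Mole fractions y_i = n_i/n_T; Kp = p_D^2 / (p_C p_B^3) with p_i = y_i·P.
Setting this equal to 16.3 bar^-2 and taking the physical root (0 < X < 1) gives X = 0.844.
Then n_C = 1.28, n_T = 3.43, so y_C = 0.372.

y_C = 0.372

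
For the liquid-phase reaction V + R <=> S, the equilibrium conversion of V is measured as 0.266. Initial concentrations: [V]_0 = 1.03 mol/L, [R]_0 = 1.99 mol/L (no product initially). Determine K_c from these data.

K_c = 0.211 L/mol

Let X = conversion of V.
Concentrations: [V] = 1.03 − 1.03X; [R] = 1.99 − 1.03X; [S] = 1.03X.
At X = 0.266: [V] = 0.756, [R] = 1.72, [S] = 0.274.
K_c = [S] / ([V] [R]) = 0.211 L/mol.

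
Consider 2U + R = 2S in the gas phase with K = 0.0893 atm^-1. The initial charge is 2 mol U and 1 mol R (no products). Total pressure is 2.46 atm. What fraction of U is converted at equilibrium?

Take 2 mol U as basis and let X be its fractional conversion, so ξ = X.
Moles: n_U = 2 − 2X; n_R = 1 − X; n_S = 2X.
Summing: n_T = 3 − X.
Mole fractions y_i = n_i/n_T; K = p_S^2 / (p_U^2 p_R) with p_i = y_i·P.
Setting this equal to 0.0893 atm^-1 and taking the physical root (0 < X < 1) gives X = 0.200.

X = 0.200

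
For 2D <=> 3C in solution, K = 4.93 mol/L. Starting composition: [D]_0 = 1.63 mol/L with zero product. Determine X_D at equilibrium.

Let X = conversion of D; extent ξ = 1.63X/2 mol/L.
Concentrations: [D] = 1.63 − 1.63X; [C] = 2.44X.
K = [C]^3 / ([D]^2).
Setting equal to 4.93 and solving for X on (0,1) gives X = 0.559.

X = 0.559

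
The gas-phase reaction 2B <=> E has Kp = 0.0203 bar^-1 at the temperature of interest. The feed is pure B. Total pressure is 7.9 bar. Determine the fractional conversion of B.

X = 0.219

Take 1 mol B as basis and let X be its fractional conversion, so ξ = 0.5X.
Species balance: n_B = 1 − X; n_E = 0.5X.
n_T = Σnᵢ = 1 − 0.5X.
y_i = n_i/n_T, p_i = y_i·P. Kp = p_E / (p_B^2).
Substituting and setting equal to 0.0203 bar^-1 gives a polynomial in X; the root in (0,1) is X = 0.219.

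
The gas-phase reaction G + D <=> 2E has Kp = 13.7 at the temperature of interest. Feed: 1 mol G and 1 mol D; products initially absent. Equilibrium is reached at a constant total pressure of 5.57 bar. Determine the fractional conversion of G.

Basis: 1 mol G initially; let X = conversion of G. Extent ξ = X.
Moles: n_G = 1 − X; n_D = 1 − X; n_E = 2X.
Since Δν = 0, n_T = 2 throughout.
Mole fractions y_i = n_i/n_T; Kp = p_E^2 / (p_G p_D) with p_i = y_i·P.
Substituting and setting equal to 13.7 gives a polynomial in X; the root in (0,1) is X = 0.649.

X = 0.649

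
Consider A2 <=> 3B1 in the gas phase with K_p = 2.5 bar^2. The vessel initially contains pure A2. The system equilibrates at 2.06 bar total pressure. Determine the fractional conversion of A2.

Take 1 mol A2 as basis and let X be its fractional conversion, so ξ = X.
At extent ξ: n_A2 = 1 − X; n_B1 = 3X.
n_T = Σnᵢ = 1 + 2X.
y_i = n_i/n_T, p_i = y_i·P. K_p = p_B1^3 / (p_A2).
Substituting and setting equal to 2.5 bar^2 gives a polynomial in X; the root in (0,1) is X = 0.344.

X = 0.344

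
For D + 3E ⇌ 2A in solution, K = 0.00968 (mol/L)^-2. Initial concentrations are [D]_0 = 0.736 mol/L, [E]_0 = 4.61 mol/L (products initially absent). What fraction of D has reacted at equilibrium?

Let X = conversion of D; extent ξ = 0.736·X mol/L.
Concentrations: [D] = 0.736 − 0.736X; [E] = 4.61 − 2.21X; [A] = 1.47X.
K = [A]^2 / ([D] [E]^3).
Solving K = 0.00968 for X ∈ (0,1): X = 0.348.

X = 0.348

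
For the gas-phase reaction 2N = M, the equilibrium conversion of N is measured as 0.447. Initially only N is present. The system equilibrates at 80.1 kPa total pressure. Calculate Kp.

Take 1 mol N as basis and let X be its fractional conversion, so ξ = 0.5X.
Species balance: n_N = 1 − X; n_M = 0.5X.
Total moles n_T = 1 − 0.5X.
At X = 0.447: n_N = 0.553, n_M = 0.224, n_T = 0.776.
p_i = (n_i/n_T)·P. Kp = p_M / (p_N^2) = 0.00708 kPa^-1.

Kp = 0.00708 kPa^-1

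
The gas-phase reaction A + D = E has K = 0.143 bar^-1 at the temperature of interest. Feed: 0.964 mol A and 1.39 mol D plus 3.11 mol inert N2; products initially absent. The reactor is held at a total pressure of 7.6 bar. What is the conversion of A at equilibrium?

Let X = conversion of A (basis 0.964 mol A); extent of reaction ξ = 0.964X.
Species balance: n_A = 0.964 − 0.964X; n_D = 1.39 − 0.964X; n_E = 0.964X; n_I = 3.11 (inert).
Total moles n_T = 5.46 − 0.964X.
With p_i = (n_i/n_T)P, K = p_E / (p_A p_D).
Substituting and setting equal to 0.143 bar^-1 gives a polynomial in X; the root in (0,1) is X = 0.198.

X = 0.198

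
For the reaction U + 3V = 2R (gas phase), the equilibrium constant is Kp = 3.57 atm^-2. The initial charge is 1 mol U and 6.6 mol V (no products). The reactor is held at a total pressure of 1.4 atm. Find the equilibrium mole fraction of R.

Let X = conversion of U (basis 1 mol U); extent of reaction ξ = X.
At extent ξ: n_U = 1 − X; n_V = 6.6 − 3X; n_R = 2X.
n_T = Σnᵢ = 7.6 − 2X.
With p_i = (n_i/n_T)P, Kp = p_R^2 / (p_U p_V^3).
Setting this equal to 3.57 atm^-2 and taking the physical root (0 < X < 1) gives X = 0.813.
Then n_R = 1.63, n_T = 5.97, so y_R = 0.272.

y_R = 0.272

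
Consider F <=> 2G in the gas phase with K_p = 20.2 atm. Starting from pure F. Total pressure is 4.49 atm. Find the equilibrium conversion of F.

X = 0.728

Take 1 mol F as basis and let X be its fractional conversion, so ξ = X.
Mole table: n_F = 1 − X; n_G = 2X.
n_T = Σnᵢ = 1 + X.
Mole fractions y_i = n_i/n_T; K_p = p_G^2 / (p_F) with p_i = y_i·P.
This yields a degree-2 equation in X; solving on (0,1), X = 0.728.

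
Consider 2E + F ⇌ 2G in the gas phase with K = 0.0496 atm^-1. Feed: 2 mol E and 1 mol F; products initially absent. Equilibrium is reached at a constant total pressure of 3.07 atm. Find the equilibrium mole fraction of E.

Let X = conversion of E (basis 2 mol E); extent of reaction ξ = X.
At extent ξ: n_E = 2 − 2X; n_F = 1 − X; n_G = 2X.
Summing: n_T = 3 − X.
With p_i = (n_i/n_T)P, K = p_G^2 / (p_E^2 p_F).
Setting this equal to 0.0496 atm^-1 and taking the physical root (0 < X < 1) gives X = 0.174.
Then n_E = 1.65, n_T = 2.83, so y_E = 0.584.

y_E = 0.584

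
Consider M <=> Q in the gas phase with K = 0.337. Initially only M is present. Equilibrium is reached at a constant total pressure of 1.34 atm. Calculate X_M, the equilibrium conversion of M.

X = 0.252

Let X = conversion of M (basis 1 mol M); extent of reaction ξ = X.
Mole table: n_M = 1 − X; n_Q = X.
n_T stays at 1 (no change in mole number).
y_i = n_i/n_T, p_i = y_i·P. K = p_Q / (p_M).
Setting this equal to 0.337 and taking the physical root (0 < X < 1) gives X = 0.252.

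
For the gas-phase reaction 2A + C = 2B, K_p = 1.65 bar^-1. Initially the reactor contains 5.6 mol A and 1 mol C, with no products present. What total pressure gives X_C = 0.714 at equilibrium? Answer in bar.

P = 1.46 bar

Take 1 mol C as basis and let X be its fractional conversion, so ξ = X.
Species balance: n_A = 5.6 − 2X; n_C = 1 − X; n_B = 2X.
n_T = Σnᵢ = 6.6 − X.
K_p = p_B^2 / (p_A^2 p_C) with p_i = (n_i/n_T)·P.
At X = 0.714: the mole-fraction product g(X) = Π y_i^ν_i = 2.411. Since K_p = g(X)·P^{-1}, P = (g/K_p)^(1/1) = (2.411/1.65)^(1/1) = 1.46 bar.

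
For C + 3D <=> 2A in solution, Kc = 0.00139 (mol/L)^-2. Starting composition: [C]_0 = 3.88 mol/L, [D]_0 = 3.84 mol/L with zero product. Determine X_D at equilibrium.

X = 0.161

Let X = conversion of D; extent ξ = 3.84X/3 mol/L.
Concentrations: [C] = 3.88 − 1.28X; [D] = 3.84 − 3.84X; [A] = 2.56X.
Kc = [A]^2 / ([C] [D]^3).
This equals 0.00139 at X = 0.161 (the root in 0 < X < 1).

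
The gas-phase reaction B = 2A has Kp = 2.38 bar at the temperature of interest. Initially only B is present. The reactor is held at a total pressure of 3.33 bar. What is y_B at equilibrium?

Take 1 mol B as basis and let X be its fractional conversion, so ξ = X.
Moles: n_B = 1 − X; n_A = 2X.
Total moles n_T = 1 + X.
Mole fractions y_i = n_i/n_T; Kp = p_A^2 / (p_B) with p_i = y_i·P.
Equating to 2.38 bar and solving on 0 < X < 1: X = 0.389.
Then n_B = 0.611, n_T = 1.39, so y_B = 0.440.

y_B = 0.440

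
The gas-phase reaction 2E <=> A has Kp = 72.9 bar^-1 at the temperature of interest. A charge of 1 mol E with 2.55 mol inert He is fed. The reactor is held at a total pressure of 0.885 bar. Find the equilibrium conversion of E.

Take 1 mol E as basis and let X be its fractional conversion, so ξ = 0.5X.
Species balance: n_E = 1 − X; n_A = 0.5X; n_I = 2.55 (inert).
n_T = Σnᵢ = 3.55 − 0.5X.
With p_i = (n_i/n_T)P, Kp = p_A / (p_E^2).
This yields a degree-2 equation in X; solving on (0,1), X = 0.856.

X = 0.856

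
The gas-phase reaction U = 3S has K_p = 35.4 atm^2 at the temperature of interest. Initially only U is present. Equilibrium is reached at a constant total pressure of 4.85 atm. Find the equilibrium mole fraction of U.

y_U = 0.264

Let X = conversion of U (basis 1 mol U); extent of reaction ξ = X.
At extent ξ: n_U = 1 − X; n_S = 3X.
Total moles n_T = 1 + 2X.
With p_i = (n_i/n_T)P, K_p = p_S^3 / (p_U).
Setting this equal to 35.4 atm^2 and taking the physical root (0 < X < 1) gives X = 0.481.
Then n_U = 0.519, n_T = 1.96, so y_U = 0.264.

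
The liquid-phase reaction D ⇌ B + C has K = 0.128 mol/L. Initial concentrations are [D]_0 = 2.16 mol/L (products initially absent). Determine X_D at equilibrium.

Let X = conversion of D; extent ξ = 2.16·X mol/L.
Concentrations: [D] = 2.16 − 2.16X; [B] = 2.16X; [C] = 2.16X.
K = [B] [C] / ([D]).
This equals 0.128 at X = 0.216 (the root in 0 < X < 1).

X = 0.216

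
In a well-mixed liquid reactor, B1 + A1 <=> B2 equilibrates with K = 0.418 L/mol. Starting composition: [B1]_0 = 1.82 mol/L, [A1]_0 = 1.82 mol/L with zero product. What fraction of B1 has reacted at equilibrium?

Let X = conversion of B1; extent ξ = 1.82·X mol/L.
Concentrations: [B1] = 1.82 − 1.82X; [A1] = 1.82 − 1.82X; [B2] = 1.82X.
K = [B2] / ([B1] [A1]).
This equals 0.418 at X = 0.336 (the root in 0 < X < 1).

X = 0.336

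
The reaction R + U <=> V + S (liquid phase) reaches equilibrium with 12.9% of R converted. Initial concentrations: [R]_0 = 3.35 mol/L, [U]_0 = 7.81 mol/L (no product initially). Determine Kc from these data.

Kc = 0.00868

Let X = conversion of R.
Concentrations: [R] = 3.35 − 3.35X; [U] = 7.81 − 3.35X; [V] = 3.35X; [S] = 3.35X.
At X = 0.129: [R] = 2.92, [U] = 7.38, [V] = 0.432, [S] = 0.432.
Kc = [V] [S] / ([R] [U]) = 0.00868.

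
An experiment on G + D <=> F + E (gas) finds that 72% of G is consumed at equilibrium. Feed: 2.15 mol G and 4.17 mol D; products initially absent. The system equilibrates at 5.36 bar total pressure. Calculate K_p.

K_p = 1.52

Take 2.15 mol G as basis and let X be its fractional conversion, so ξ = 2.15X.
At extent ξ: n_G = 2.15 − 2.15X; n_D = 4.17 − 2.15X; n_F = 2.15X; n_E = 2.15X.
Since Δν = 0, n_T = 6.32 throughout.
At X = 0.72: n_G = 0.602, n_D = 2.62, n_F = 1.55, n_E = 1.55, n_T = 6.32.
p_i = (n_i/n_T)·P. K_p = p_F p_E / (p_G p_D) = 1.52.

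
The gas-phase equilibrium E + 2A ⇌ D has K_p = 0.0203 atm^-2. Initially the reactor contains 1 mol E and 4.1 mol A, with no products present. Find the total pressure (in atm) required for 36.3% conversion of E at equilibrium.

P = 6.87 atm

Let X = conversion of E (basis 1 mol E); extent of reaction ξ = X.
At extent ξ: n_E = 1 − X; n_A = 4.1 − 2X; n_D = X.
n_T = Σnᵢ = 5.1 − 2X.
K_p = p_D / (p_E p_A^2) with p_i = (n_i/n_T)·P.
At X = 0.363: the mole-fraction product g(X) = Π y_i^ν_i = 0.9577. Since K_p = g(X)·P^{-2}, P = (g/K_p)^(1/2) = (0.9577/0.0203)^(1/2) = 6.87 atm.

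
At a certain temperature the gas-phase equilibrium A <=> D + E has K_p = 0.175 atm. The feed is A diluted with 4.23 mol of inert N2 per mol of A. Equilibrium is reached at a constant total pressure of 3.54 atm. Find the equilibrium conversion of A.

X = 0.407

Basis: 1 mol A initially; let X = conversion of A. Extent ξ = X.
Moles: n_A = 1 − X; n_D = X; n_E = X; n_I = 4.23 (inert).
Summing: n_T = 5.23 + X.
With p_i = (n_i/n_T)P, K_p = p_D p_E / (p_A).
Setting this equal to 0.175 atm and taking the physical root (0 < X < 1) gives X = 0.407.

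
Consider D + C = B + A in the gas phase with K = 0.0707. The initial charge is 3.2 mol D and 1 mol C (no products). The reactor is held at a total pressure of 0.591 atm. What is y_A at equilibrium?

y_A = 0.085

Basis: 1 mol C initially; let X = conversion of C. Extent ξ = X.
Moles: n_D = 3.2 − X; n_C = 1 − X; n_B = X; n_A = X.
n_T stays at 4.2 (no change in mole number).
Mole fractions y_i = n_i/n_T; K = p_B p_A / (p_D p_C) with p_i = y_i·P.
Substituting and setting equal to 0.0707 gives a polynomial in X; the root in (0,1) is X = 0.359.
Then n_A = 0.359, n_T = 4.2, so y_A = 0.085.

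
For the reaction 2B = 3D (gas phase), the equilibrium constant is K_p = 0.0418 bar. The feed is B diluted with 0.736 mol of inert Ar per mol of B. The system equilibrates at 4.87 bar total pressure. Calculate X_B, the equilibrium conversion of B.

Basis: 1 mol B initially; let X = conversion of B. Extent ξ = 0.5X.
Species balance: n_B = 1 − X; n_D = 1.5X; n_I = 0.736 (inert).
n_T = Σnᵢ = 1.74 + 0.5X.
y_i = n_i/n_T, p_i = y_i·P. K_p = p_D^3 / (p_B^2).
Equating to 0.0418 bar and solving on 0 < X < 1: X = 0.149.

X = 0.149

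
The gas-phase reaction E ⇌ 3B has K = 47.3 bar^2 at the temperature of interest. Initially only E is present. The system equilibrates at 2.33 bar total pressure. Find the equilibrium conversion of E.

X = 0.777

Take 1 mol E as basis and let X be its fractional conversion, so ξ = X.
At extent ξ: n_E = 1 − X; n_B = 3X.
Summing: n_T = 1 + 2X.
With p_i = (n_i/n_T)P, K = p_B^3 / (p_E).
This yields a degree-3 equation in X; solving on (0,1), X = 0.777.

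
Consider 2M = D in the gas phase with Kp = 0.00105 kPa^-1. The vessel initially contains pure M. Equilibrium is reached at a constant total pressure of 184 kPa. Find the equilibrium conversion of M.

X = 0.249

Let X = conversion of M (basis 1 mol M); extent of reaction ξ = 0.5X.
Species balance: n_M = 1 − X; n_D = 0.5X.
Total moles n_T = 1 − 0.5X.
y_i = n_i/n_T, p_i = y_i·P. Kp = p_D / (p_M^2).
Equating to 0.00105 kPa^-1 and solving on 0 < X < 1: X = 0.249.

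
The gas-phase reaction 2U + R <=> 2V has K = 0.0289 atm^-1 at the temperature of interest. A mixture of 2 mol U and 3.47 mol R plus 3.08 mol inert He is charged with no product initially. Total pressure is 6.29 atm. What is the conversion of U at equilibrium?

X = 0.210

Let X = conversion of U (basis 2 mol U); extent of reaction ξ = X.
Moles: n_U = 2 − 2X; n_R = 3.47 − X; n_V = 2X; n_I = 3.08 (inert).
Total moles n_T = 8.55 − X.
With p_i = (n_i/n_T)P, K = p_V^2 / (p_U^2 p_R).
Equating to 0.0289 atm^-1 and solving on 0 < X < 1: X = 0.210.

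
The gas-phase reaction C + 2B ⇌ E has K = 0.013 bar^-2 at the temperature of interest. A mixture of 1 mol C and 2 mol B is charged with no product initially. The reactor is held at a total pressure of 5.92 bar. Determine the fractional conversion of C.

X = 0.153

Let X = conversion of C (basis 1 mol C); extent of reaction ξ = X.
Species balance: n_C = 1 − X; n_B = 2 − 2X; n_E = X.
n_T = Σnᵢ = 3 − 2X.
y_i = n_i/n_T, p_i = y_i·P. K = p_E / (p_C p_B^2).
Setting this equal to 0.013 bar^-2 and taking the physical root (0 < X < 1) gives X = 0.153.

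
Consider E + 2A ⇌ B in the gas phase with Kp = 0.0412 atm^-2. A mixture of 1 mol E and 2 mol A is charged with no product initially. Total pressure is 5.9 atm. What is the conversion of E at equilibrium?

Take 1 mol E as basis and let X be its fractional conversion, so ξ = X.
Species balance: n_E = 1 − X; n_A = 2 − 2X; n_B = X.
Summing: n_T = 3 − 2X.
Mole fractions y_i = n_i/n_T; Kp = p_B / (p_E p_A^2) with p_i = y_i·P.
Setting this equal to 0.0412 atm^-2 and taking the physical root (0 < X < 1) gives X = 0.322.

X = 0.322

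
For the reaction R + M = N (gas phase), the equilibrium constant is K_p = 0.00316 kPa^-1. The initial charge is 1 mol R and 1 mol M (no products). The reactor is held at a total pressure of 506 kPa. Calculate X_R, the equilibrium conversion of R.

Take 1 mol R as basis and let X be its fractional conversion, so ξ = X.
Mole table: n_R = 1 − X; n_M = 1 − X; n_N = X.
Total moles n_T = 2 − X.
y_i = n_i/n_T, p_i = y_i·P. K_p = p_N / (p_R p_M).
This yields a degree-2 equation in X; solving on (0,1), X = 0.380.

X = 0.380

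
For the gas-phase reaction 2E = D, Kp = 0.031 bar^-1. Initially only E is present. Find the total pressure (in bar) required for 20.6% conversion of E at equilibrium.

Let X = conversion of E (basis 1 mol E); extent of reaction ξ = 0.5X.
At extent ξ: n_E = 1 − X; n_D = 0.5X.
Summing: n_T = 1 − 0.5X.
Kp = p_D / (p_E^2) with p_i = (n_i/n_T)·P.
At X = 0.206: the mole-fraction product g(X) = Π y_i^ν_i = 0.1466. Since Kp = g(X)·P^{-1}, P = (g/Kp)^(1/1) = (0.1466/0.031)^(1/1) = 4.73 bar.

P = 4.73 bar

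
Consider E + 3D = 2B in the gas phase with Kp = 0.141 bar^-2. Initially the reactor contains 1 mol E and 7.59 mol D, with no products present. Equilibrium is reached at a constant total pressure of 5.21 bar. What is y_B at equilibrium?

y_B = 0.222

Basis: 1 mol E initially; let X = conversion of E. Extent ξ = X.
Moles: n_E = 1 − X; n_D = 7.59 − 3X; n_B = 2X.
n_T = Σnᵢ = 8.59 − 2X.
Mole fractions y_i = n_i/n_T; Kp = p_B^2 / (p_E p_D^3) with p_i = y_i·P.
This yields a degree-4 equation in X; solving on (0,1), X = 0.782.
Then n_B = 1.56, n_T = 7.03, so y_B = 0.222.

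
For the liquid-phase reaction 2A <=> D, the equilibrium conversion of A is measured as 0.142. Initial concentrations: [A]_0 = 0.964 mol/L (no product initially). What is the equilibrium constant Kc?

Let X = conversion of A.
Concentrations: [A] = 0.964 − 0.964X; [D] = 0.482X.
At X = 0.142: [A] = 0.827, [D] = 0.0684.
Kc = [D] / ([A]^2) = 0.1 L/mol.

Kc = 0.1 L/mol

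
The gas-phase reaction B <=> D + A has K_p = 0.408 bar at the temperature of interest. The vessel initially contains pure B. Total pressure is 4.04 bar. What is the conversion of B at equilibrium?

Let X = conversion of B (basis 1 mol B); extent of reaction ξ = X.
Species balance: n_B = 1 − X; n_D = X; n_A = X.
Total moles n_T = 1 + X.
Mole fractions y_i = n_i/n_T; K_p = p_D p_A / (p_B) with p_i = y_i·P.
This yields a degree-2 equation in X; solving on (0,1), X = 0.303.

X = 0.303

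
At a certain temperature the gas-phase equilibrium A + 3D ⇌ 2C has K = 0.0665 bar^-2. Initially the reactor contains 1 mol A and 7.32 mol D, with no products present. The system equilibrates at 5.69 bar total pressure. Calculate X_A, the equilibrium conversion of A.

Take 1 mol A as basis and let X be its fractional conversion, so ξ = X.
At extent ξ: n_A = 1 − X; n_D = 7.32 − 3X; n_C = 2X.
Total moles n_T = 8.32 − 2X.
With p_i = (n_i/n_T)P, K = p_C^2 / (p_A p_D^3).
Substituting and setting equal to 0.0665 bar^-2 gives a polynomial in X; the root in (0,1) is X = 0.697.

X = 0.697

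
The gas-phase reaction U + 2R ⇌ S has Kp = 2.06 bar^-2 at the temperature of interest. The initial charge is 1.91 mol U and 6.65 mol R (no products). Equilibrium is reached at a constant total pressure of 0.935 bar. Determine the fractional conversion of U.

Take 1.91 mol U as basis and let X be its fractional conversion, so ξ = 1.91X.
Mole table: n_U = 1.91 − 1.91X; n_R = 6.65 − 3.82X; n_S = 1.91X.
Total moles n_T = 8.56 − 3.82X.
Mole fractions y_i = n_i/n_T; Kp = p_S / (p_U p_R^2) with p_i = y_i·P.
This yields a degree-3 equation in X; solving on (0,1), X = 0.480.

X = 0.480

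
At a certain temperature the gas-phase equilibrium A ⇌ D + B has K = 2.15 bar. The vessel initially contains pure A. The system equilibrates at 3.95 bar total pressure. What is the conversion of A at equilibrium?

Take 1 mol A as basis and let X be its fractional conversion, so ξ = X.
Moles: n_A = 1 − X; n_D = X; n_B = X.
Summing: n_T = 1 + X.
y_i = n_i/n_T, p_i = y_i·P. K = p_D p_B / (p_A).
Setting this equal to 2.15 bar and taking the physical root (0 < X < 1) gives X = 0.594.

X = 0.594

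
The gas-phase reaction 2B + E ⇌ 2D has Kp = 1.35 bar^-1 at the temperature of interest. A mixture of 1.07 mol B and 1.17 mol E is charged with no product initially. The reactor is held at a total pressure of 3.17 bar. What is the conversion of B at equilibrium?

X = 0.580

Let X = conversion of B (basis 1.07 mol B); extent of reaction ξ = 0.535X.
Species balance: n_B = 1.07 − 1.07X; n_E = 1.17 − 0.535X; n_D = 1.07X.
Summing: n_T = 2.24 − 0.535X.
With p_i = (n_i/n_T)P, Kp = p_D^2 / (p_B^2 p_E).
This yields a degree-3 equation in X; solving on (0,1), X = 0.580.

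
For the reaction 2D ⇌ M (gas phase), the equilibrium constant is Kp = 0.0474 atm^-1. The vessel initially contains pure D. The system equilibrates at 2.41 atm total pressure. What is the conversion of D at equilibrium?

Take 1 mol D as basis and let X be its fractional conversion, so ξ = 0.5X.
Moles: n_D = 1 − X; n_M = 0.5X.
Total moles n_T = 1 − 0.5X.
Mole fractions y_i = n_i/n_T; Kp = p_M / (p_D^2) with p_i = y_i·P.
This yields a degree-2 equation in X; solving on (0,1), X = 0.172.

X = 0.172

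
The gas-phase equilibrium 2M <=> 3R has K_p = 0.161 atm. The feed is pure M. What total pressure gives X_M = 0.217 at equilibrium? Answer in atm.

P = 3.17 atm

Let X = conversion of M (basis 1 mol M); extent of reaction ξ = 0.5X.
Species balance: n_M = 1 − X; n_R = 1.5X.
n_T = Σnᵢ = 1 + 0.5X.
K_p = p_R^3 / (p_M^2) with p_i = (n_i/n_T)·P.
At X = 0.217: the mole-fraction product g(X) = Π y_i^ν_i = 0.05075. Since K_p = g(X)·P^{1}, P = (K_p/g)^(1/1) = (0.161/0.05075)^(1/1) = 3.17 atm.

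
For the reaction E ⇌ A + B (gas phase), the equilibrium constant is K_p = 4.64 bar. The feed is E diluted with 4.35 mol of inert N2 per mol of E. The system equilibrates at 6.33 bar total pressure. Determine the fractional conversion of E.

Let X = conversion of E (basis 1 mol E); extent of reaction ξ = X.
Species balance: n_E = 1 − X; n_A = X; n_B = X; n_I = 4.35 (inert).
Summing: n_T = 5.35 + X.
y_i = n_i/n_T, p_i = y_i·P. K_p = p_A p_B / (p_E).
This yields a degree-2 equation in X; solving on (0,1), X = 0.843.

X = 0.843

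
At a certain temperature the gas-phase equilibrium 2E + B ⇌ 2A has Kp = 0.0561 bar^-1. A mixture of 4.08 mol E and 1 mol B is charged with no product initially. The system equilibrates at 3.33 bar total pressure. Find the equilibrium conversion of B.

Take 1 mol B as basis and let X be its fractional conversion, so ξ = X.
At extent ξ: n_E = 4.08 − 2X; n_B = 1 − X; n_A = 2X.
Summing: n_T = 5.08 − X.
With p_i = (n_i/n_T)P, Kp = p_A^2 / (p_E^2 p_B).
Equating to 0.0561 bar^-1 and solving on 0 < X < 1: X = 0.291.

X = 0.291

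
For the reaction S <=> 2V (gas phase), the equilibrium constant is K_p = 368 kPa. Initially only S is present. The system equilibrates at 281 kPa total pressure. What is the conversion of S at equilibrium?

Take 1 mol S as basis and let X be its fractional conversion, so ξ = X.
At extent ξ: n_S = 1 − X; n_V = 2X.
Summing: n_T = 1 + X.
With p_i = (n_i/n_T)P, K_p = p_V^2 / (p_S).
This yields a degree-2 equation in X; solving on (0,1), X = 0.497.

X = 0.497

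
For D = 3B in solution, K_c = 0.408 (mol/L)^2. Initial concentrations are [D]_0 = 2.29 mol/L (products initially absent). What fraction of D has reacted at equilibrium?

X = 0.136

Let X = conversion of D; extent ξ = 2.29·X mol/L.
Concentrations: [D] = 2.29 − 2.29X; [B] = 6.87X.
K_c = [B]^3 / ([D]).
Solving K_c = 0.408 for X ∈ (0,1): X = 0.136.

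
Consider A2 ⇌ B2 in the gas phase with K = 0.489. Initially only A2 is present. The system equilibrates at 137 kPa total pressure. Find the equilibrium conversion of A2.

X = 0.328

Take 1 mol A2 as basis and let X be its fractional conversion, so ξ = X.
Moles: n_A2 = 1 − X; n_B2 = X.
Total moles n_T = 1 (Δν = 0, constant).
y_i = n_i/n_T, p_i = y_i·P. K = p_B2 / (p_A2).
Setting this equal to 0.489 and taking the physical root (0 < X < 1) gives X = 0.328.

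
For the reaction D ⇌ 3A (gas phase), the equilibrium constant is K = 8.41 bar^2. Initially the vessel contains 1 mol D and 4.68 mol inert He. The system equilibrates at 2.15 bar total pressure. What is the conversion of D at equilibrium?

X = 0.838

Basis: 1 mol D initially; let X = conversion of D. Extent ξ = X.
Mole table: n_D = 1 − X; n_A = 3X; n_I = 4.68 (inert).
Total moles n_T = 5.68 + 2X.
Mole fractions y_i = n_i/n_T; K = p_A^3 / (p_D) with p_i = y_i·P.
Equating to 8.41 bar^2 and solving on 0 < X < 1: X = 0.838.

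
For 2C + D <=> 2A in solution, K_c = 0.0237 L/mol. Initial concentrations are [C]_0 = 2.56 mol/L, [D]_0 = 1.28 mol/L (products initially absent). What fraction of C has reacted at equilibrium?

X = 0.139

Let X = conversion of C; extent ξ = 2.56X/2 mol/L.
Concentrations: [C] = 2.56 − 2.56X; [D] = 1.28 − 1.28X; [A] = 2.56X.
K_c = [A]^2 / ([C]^2 [D]).
Solving K_c = 0.0237 for X ∈ (0,1): X = 0.139.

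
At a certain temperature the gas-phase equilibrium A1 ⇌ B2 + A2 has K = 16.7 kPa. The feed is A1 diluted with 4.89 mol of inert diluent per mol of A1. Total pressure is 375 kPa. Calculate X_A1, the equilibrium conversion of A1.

X = 0.408

Let X = conversion of A1 (basis 1 mol A1); extent of reaction ξ = X.
Species balance: n_A1 = 1 − X; n_B2 = X; n_A2 = X; n_I = 4.89 (inert).
Total moles n_T = 5.89 + X.
With p_i = (n_i/n_T)P, K = p_B2 p_A2 / (p_A1).
This yields a degree-2 equation in X; solving on (0,1), X = 0.408.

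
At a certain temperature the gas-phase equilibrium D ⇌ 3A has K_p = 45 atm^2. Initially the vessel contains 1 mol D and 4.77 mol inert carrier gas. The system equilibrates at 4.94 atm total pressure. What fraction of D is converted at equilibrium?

X = 0.842

Take 1 mol D as basis and let X be its fractional conversion, so ξ = X.
Mole table: n_D = 1 − X; n_A = 3X; n_I = 4.77 (inert).
Summing: n_T = 5.77 + 2X.
With p_i = (n_i/n_T)P, K_p = p_A^3 / (p_D).
This yields a degree-3 equation in X; solving on (0,1), X = 0.842.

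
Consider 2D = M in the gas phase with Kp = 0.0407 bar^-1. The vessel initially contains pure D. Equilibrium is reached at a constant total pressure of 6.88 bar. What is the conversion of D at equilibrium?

X = 0.313

Basis: 1 mol D initially; let X = conversion of D. Extent ξ = 0.5X.
Moles: n_D = 1 − X; n_M = 0.5X.
Summing: n_T = 1 − 0.5X.
With p_i = (n_i/n_T)P, Kp = p_M / (p_D^2).
This yields a degree-2 equation in X; solving on (0,1), X = 0.313.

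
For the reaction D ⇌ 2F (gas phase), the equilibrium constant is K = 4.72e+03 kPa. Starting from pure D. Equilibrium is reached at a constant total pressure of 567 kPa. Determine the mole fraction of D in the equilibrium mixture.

y_D = 0.098

Take 1 mol D as basis and let X be its fractional conversion, so ξ = X.
Mole table: n_D = 1 − X; n_F = 2X.
n_T = Σnᵢ = 1 + X.
y_i = n_i/n_T, p_i = y_i·P. K = p_F^2 / (p_D).
Equating to 4.72e+03 kPa and solving on 0 < X < 1: X = 0.822.
Then n_D = 0.178, n_T = 1.82, so y_D = 0.098.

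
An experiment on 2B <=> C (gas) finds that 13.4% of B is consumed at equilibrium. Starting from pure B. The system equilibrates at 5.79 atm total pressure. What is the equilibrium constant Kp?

Kp = 0.0144 atm^-1

Let X = conversion of B (basis 1 mol B); extent of reaction ξ = 0.5X.
At extent ξ: n_B = 1 − X; n_C = 0.5X.
Summing: n_T = 1 − 0.5X.
At X = 0.134: n_B = 0.866, n_C = 0.067, n_T = 0.933.
p_i = (n_i/n_T)·P. Kp = p_C / (p_B^2) = 0.0144 atm^-1.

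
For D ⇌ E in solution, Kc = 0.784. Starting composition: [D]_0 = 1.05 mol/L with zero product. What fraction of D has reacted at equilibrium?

Let X = conversion of D; extent ξ = 1.05·X mol/L.
Concentrations: [D] = 1.05 − 1.05X; [E] = 1.05X.
Kc = [E] / ([D]).
Equating to 0.784: the physical root is X = 0.439.

X = 0.439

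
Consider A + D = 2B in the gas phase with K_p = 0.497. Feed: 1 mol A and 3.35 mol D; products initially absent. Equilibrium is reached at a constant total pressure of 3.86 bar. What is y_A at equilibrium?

Let X = conversion of A (basis 1 mol A); extent of reaction ξ = X.
Mole table: n_A = 1 − X; n_D = 3.35 − X; n_B = 2X.
Since Δν = 0, n_T = 4.35 throughout.
Mole fractions y_i = n_i/n_T; K_p = p_B^2 / (p_A p_D) with p_i = y_i·P.
This yields a degree-2 equation in X; solving on (0,1), X = 0.447.
Then n_A = 0.553, n_T = 4.35, so y_A = 0.127.

y_A = 0.127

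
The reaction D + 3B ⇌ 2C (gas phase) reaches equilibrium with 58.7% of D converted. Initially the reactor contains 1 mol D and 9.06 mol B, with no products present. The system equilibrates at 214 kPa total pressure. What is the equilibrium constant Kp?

Let X = conversion of D (basis 1 mol D); extent of reaction ξ = X.
At extent ξ: n_D = 1 − X; n_B = 9.06 − 3X; n_C = 2X.
n_T = Σnᵢ = 10.1 − 2X.
At X = 0.587: n_D = 0.413, n_B = 7.3, n_C = 1.17, n_T = 8.89.
p_i = (n_i/n_T)·P. Kp = p_C^2 / (p_D p_B^3) = 1.48e-05 kPa^-2.

Kp = 1.48e-05 kPa^-2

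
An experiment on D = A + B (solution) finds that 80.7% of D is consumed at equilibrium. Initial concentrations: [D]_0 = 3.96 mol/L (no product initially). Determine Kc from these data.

Let X = conversion of D.
Concentrations: [D] = 3.96 − 3.96X; [A] = 3.96X; [B] = 3.96X.
At X = 0.807: [D] = 0.764, [A] = 3.2, [B] = 3.2.
Kc = [A] [B] / ([D]) = 13.4 mol/L.

Kc = 13.4 mol/L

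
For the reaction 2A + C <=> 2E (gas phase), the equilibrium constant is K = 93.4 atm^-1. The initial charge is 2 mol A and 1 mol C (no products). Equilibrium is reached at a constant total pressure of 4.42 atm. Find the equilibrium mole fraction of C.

y_C = 0.072

Basis: 2 mol A initially; let X = conversion of A. Extent ξ = X.
Moles: n_A = 2 − 2X; n_C = 1 − X; n_E = 2X.
Summing: n_T = 3 − X.
y_i = n_i/n_T, p_i = y_i·P. K = p_E^2 / (p_A^2 p_C).
Equating to 93.4 atm^-1 and solving on 0 < X < 1: X = 0.845.
Then n_C = 0.155, n_T = 2.16, so y_C = 0.072.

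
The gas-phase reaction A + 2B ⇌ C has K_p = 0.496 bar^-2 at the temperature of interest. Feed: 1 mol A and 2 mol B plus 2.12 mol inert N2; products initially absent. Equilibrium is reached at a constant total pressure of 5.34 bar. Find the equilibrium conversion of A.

Take 1 mol A as basis and let X be its fractional conversion, so ξ = X.
Species balance: n_A = 1 − X; n_B = 2 − 2X; n_C = X; n_I = 2.12 (inert).
Total moles n_T = 5.12 − 2X.
Mole fractions y_i = n_i/n_T; K_p = p_C / (p_A p_B^2) with p_i = y_i·P.
This yields a degree-3 equation in X; solving on (0,1), X = 0.474.

X = 0.474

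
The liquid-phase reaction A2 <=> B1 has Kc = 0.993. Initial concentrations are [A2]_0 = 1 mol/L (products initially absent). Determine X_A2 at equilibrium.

X = 0.498

Let X = conversion of A2; extent ξ = 1·X mol/L.
Concentrations: [A2] = 1 − 1X; [B1] = 1X.
Kc = [B1] / ([A2]).
Solving Kc = 0.993 for X ∈ (0,1): X = 0.498.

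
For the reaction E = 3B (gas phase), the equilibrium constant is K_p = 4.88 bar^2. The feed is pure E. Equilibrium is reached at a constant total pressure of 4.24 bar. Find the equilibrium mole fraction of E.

Take 1 mol E as basis and let X be its fractional conversion, so ξ = X.
At extent ξ: n_E = 1 − X; n_B = 3X.
n_T = Σnᵢ = 1 + 2X.
With p_i = (n_i/n_T)P, K_p = p_B^3 / (p_E).
Setting this equal to 4.88 bar^2 and taking the physical root (0 < X < 1) gives X = 0.258.
Then n_E = 0.742, n_T = 1.52, so y_E = 0.490.

y_E = 0.490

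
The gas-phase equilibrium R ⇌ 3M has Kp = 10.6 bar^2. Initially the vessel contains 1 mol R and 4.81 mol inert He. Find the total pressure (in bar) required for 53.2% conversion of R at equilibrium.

P = 7.59 bar

Let X = conversion of R (basis 1 mol R); extent of reaction ξ = X.
At extent ξ: n_R = 1 − X; n_M = 3X; n_I = 4.81 (inert).
Summing: n_T = 5.81 + 2X.
Kp = p_M^3 / (p_R) with p_i = (n_i/n_T)·P.
At X = 0.532: the mole-fraction product g(X) = Π y_i^ν_i = 0.1838. Since Kp = g(X)·P^{2}, P = (Kp/g)^(1/2) = (10.6/0.1838)^(1/2) = 7.59 bar.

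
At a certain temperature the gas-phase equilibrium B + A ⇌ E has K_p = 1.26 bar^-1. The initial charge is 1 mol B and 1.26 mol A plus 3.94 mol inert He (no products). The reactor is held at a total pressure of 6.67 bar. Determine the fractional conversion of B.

Let X = conversion of B (basis 1 mol B); extent of reaction ξ = X.
Species balance: n_B = 1 − X; n_A = 1.26 − X; n_E = X; n_I = 3.94 (inert).
Summing: n_T = 6.2 − X.
With p_i = (n_i/n_T)P, K_p = p_E / (p_B p_A).
Equating to 1.26 bar^-1 and solving on 0 < X < 1: X = 0.522.

X = 0.522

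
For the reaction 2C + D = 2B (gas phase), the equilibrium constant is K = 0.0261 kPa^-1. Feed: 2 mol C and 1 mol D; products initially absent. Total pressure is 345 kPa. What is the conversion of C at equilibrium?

X = 0.560

Let X = conversion of C (basis 2 mol C); extent of reaction ξ = X.
Mole table: n_C = 2 − 2X; n_D = 1 − X; n_B = 2X.
n_T = Σnᵢ = 3 − X.
Mole fractions y_i = n_i/n_T; K = p_B^2 / (p_C^2 p_D) with p_i = y_i·P.
Substituting and setting equal to 0.0261 kPa^-1 gives a polynomial in X; the root in (0,1) is X = 0.560.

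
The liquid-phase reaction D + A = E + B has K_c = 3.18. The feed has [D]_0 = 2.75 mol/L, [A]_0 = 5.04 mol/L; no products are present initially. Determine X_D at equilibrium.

X = 0.803

Let X = conversion of D; extent ξ = 2.75·X mol/L.
Concentrations: [D] = 2.75 − 2.75X; [A] = 5.04 − 2.75X; [E] = 2.75X; [B] = 2.75X.
K_c = [E] [B] / ([D] [A]).
Equating to 3.18: the physical root is X = 0.803.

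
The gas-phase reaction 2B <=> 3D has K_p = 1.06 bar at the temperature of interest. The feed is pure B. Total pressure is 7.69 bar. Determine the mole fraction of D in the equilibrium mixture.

y_D = 0.377

Basis: 1 mol B initially; let X = conversion of B. Extent ξ = 0.5X.
Moles: n_B = 1 − X; n_D = 1.5X.
Summing: n_T = 1 + 0.5X.
y_i = n_i/n_T, p_i = y_i·P. K_p = p_D^3 / (p_B^2).
This yields a degree-3 equation in X; solving on (0,1), X = 0.287.
Then n_D = 0.431, n_T = 1.14, so y_D = 0.377.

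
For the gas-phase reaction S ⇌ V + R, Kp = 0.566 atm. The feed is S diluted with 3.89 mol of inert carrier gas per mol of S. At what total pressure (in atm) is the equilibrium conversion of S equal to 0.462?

P = 7.64 atm

Basis: 1 mol S initially; let X = conversion of S. Extent ξ = X.
Species balance: n_S = 1 − X; n_V = X; n_R = X; n_I = 3.89 (inert).
Summing: n_T = 4.89 + X.
Kp = p_V p_R / (p_S) with p_i = (n_i/n_T)·P.
At X = 0.462: the mole-fraction product g(X) = Π y_i^ν_i = 0.07413. Since Kp = g(X)·P^{1}, P = (Kp/g)^(1/1) = (0.566/0.07413)^(1/1) = 7.64 atm.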